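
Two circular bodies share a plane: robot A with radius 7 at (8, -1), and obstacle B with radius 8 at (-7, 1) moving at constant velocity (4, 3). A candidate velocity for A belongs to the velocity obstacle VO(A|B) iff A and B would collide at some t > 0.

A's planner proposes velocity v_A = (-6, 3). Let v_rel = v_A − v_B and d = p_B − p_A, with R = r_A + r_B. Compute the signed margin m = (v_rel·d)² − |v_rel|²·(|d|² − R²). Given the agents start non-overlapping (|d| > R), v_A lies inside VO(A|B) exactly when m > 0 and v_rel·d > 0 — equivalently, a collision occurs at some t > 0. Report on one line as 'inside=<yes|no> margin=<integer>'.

d = (-15, 2),  |d|² = 229;  R = 7+8 = 15,  c = 229−15² = 4
v_rel = (-10, 0),  |v_rel|² = 100;  v_rel·d = (-10)·(-15) + (0)·(2) = 150
100·t² − 300·t + 4 = 0  ⇒  m = 150² − 100·4 = 22100
m = 22100 > 0,  v_rel·d = 150 > 0  ⇒  inside

inside=yes margin=22100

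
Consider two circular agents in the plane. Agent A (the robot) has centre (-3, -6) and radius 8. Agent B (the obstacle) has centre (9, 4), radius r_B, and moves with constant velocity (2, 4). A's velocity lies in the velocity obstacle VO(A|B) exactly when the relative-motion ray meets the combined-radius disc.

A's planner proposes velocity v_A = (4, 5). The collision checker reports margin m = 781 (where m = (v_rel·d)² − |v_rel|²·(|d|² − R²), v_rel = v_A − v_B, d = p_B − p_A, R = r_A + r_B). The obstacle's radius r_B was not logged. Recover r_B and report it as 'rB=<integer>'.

m = 781
d = (12, 10);  v_rel = (2, 1),  |v_rel|² = 5
v_rel×d = (2)·(10) − (1)·(12) = 8
since m = R²·5 − 8²:  R² = (64 + 781) / 5 = 169
R = √169 = 13  ⇒  r_B = 13 − 8 = 5

rB=5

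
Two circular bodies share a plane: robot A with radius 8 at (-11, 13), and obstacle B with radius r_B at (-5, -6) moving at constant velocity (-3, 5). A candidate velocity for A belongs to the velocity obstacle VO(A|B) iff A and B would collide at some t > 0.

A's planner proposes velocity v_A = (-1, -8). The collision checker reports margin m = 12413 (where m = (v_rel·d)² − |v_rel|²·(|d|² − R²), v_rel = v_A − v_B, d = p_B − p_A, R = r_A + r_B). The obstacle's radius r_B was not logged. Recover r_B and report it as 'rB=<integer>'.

m = 12413
d = (6, -19);  v_rel = (2, -13),  |v_rel|² = 173
v_rel×d = (2)·(-19) − (-13)·(6) = 40
since m = R²·173 − 40²:  R² = (1600 + 12413) / 173 = 81
R = √81 = 9  ⇒  r_B = 9 − 8 = 1

rB=1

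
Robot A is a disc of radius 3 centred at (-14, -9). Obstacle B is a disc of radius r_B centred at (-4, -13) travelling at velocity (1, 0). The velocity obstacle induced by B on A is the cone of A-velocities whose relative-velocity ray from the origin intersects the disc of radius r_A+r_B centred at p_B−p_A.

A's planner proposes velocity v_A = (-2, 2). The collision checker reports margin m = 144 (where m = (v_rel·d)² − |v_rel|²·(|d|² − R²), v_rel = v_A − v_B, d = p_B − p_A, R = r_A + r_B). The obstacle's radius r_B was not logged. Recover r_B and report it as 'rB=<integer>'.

m = 144
d = (10, -4);  v_rel = (-3, 2),  |v_rel|² = 13
v_rel×d = (-3)·(-4) − (2)·(10) = -8
since m = R²·13 − (-8)²:  R² = (64 + 144) / 13 = 16
R = √16 = 4  ⇒  r_B = 4 − 3 = 1

rB=1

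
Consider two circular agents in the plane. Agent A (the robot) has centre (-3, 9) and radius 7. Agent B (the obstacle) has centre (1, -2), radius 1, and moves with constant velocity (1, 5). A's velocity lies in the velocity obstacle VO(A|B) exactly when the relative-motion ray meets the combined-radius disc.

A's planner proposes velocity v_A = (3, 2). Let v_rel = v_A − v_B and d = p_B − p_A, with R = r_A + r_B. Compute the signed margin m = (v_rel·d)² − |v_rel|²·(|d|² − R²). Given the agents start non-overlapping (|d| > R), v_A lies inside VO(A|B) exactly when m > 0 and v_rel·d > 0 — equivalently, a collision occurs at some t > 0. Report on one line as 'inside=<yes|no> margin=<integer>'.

d = (4, -11),  |d|² = 137;  R = 7+1 = 8,  c = 137−8² = 73
v_rel = (2, -3),  |v_rel|² = 13;  v_rel·d = (2)·(4) + (-3)·(-11) = 41
13·t² − 82·t + 73 = 0  ⇒  m = 41² − 13·73 = 732
m = 732 > 0,  v_rel·d = 41 > 0  ⇒  inside

inside=yes margin=732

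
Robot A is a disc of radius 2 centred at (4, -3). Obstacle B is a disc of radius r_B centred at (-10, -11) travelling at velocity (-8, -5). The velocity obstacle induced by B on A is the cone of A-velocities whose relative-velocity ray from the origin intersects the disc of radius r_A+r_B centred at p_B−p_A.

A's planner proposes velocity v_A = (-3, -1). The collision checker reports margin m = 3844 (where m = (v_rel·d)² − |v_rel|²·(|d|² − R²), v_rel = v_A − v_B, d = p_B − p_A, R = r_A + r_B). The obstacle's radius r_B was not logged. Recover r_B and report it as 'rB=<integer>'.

m = 3844
d = (-14, -8);  v_rel = (5, 4),  |v_rel|² = 41
v_rel×d = (5)·(-8) − (4)·(-14) = 16
since m = R²·41 − 16²:  R² = (256 + 3844) / 41 = 100
R = √100 = 10  ⇒  r_B = 10 − 2 = 8

rB=8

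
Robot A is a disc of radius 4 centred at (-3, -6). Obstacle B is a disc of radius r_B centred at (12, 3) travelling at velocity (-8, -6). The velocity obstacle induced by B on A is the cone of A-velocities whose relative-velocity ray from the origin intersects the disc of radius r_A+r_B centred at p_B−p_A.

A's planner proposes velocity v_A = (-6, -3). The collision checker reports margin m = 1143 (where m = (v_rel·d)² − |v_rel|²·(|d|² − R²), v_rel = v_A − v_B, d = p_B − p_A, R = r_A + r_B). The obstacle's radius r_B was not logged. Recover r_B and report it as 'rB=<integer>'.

m = 1143
d = (15, 9);  v_rel = (2, 3),  |v_rel|² = 13
v_rel×d = (2)·(9) − (3)·(15) = -27
since m = R²·13 − (-27)²:  R² = (729 + 1143) / 13 = 144
R = √144 = 12  ⇒  r_B = 12 − 4 = 8

rB=8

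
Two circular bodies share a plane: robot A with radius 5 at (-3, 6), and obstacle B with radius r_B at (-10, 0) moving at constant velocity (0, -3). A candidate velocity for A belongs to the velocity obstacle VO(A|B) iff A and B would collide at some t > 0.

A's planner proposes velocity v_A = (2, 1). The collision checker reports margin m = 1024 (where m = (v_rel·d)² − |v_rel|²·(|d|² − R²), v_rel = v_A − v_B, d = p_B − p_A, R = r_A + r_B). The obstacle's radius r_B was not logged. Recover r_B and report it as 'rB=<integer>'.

m = 1024
d = (-7, -6);  v_rel = (2, 4),  |v_rel|² = 20
v_rel×d = (2)·(-6) − (4)·(-7) = 16
since m = R²·20 − 16²:  R² = (256 + 1024) / 20 = 64
R = √64 = 8  ⇒  r_B = 8 − 5 = 3

rB=3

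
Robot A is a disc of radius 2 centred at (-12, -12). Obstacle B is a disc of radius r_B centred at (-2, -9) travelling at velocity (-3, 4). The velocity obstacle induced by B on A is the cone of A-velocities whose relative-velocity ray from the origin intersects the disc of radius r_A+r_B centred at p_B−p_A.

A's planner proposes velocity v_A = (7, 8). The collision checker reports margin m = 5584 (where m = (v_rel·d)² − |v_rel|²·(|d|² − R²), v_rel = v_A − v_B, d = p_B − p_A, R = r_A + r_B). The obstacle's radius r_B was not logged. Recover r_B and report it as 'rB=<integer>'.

m = 5584
d = (10, 3);  v_rel = (10, 4),  |v_rel|² = 116
v_rel×d = (10)·(3) − (4)·(10) = -10
since m = R²·116 − (-10)²:  R² = (100 + 5584) / 116 = 49
R = √49 = 7  ⇒  r_B = 7 − 2 = 5

rB=5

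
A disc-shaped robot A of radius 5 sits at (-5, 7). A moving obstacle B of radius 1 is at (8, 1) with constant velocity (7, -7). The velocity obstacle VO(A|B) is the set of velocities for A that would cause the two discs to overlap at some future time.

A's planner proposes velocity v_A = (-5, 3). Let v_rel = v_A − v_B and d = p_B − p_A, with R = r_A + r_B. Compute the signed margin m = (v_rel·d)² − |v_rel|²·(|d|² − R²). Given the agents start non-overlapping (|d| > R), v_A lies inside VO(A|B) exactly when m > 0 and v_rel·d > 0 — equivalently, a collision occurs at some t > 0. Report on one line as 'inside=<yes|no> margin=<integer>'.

d = (13, -6),  |d|² = 205;  R = 5+1 = 6,  c = 205−6² = 169
v_rel = (-12, 10),  |v_rel|² = 244;  v_rel·d = (-12)·(13) + (10)·(-6) = -216
244·t² + 432·t + 169 = 0  ⇒  m = (-216)² − 244·169 = 5420
m = 5420 > 0,  v_rel·d = -216 < 0  ⇒  outside

inside=no margin=5420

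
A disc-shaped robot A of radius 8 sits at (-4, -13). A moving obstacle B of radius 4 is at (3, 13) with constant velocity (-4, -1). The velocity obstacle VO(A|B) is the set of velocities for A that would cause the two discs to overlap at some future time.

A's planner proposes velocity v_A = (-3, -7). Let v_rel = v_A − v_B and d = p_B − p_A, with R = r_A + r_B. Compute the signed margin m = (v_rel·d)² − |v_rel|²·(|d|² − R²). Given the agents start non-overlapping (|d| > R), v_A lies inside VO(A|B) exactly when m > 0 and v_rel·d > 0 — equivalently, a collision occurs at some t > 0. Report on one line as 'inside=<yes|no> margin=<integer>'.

d = (7, 26),  |d|² = 725;  R = 8+4 = 12,  c = 725−12² = 581
v_rel = (1, -6),  |v_rel|² = 37;  v_rel·d = (1)·(7) + (-6)·(26) = -149
37·t² + 298·t + 581 = 0  ⇒  m = (-149)² − 37·581 = 704
m = 704 > 0,  v_rel·d = -149 < 0  ⇒  outside

inside=no margin=704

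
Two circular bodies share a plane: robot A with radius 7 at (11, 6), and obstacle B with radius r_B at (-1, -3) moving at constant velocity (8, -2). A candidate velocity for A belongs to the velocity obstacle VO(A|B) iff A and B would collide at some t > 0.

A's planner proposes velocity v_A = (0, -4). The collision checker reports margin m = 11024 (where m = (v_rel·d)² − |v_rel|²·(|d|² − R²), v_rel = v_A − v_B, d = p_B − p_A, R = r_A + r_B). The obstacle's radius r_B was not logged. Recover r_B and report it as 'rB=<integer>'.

m = 11024
d = (-12, -9);  v_rel = (-8, -2),  |v_rel|² = 68
v_rel×d = (-8)·(-9) − (-2)·(-12) = 48
since m = R²·68 − 48²:  R² = (2304 + 11024) / 68 = 196
R = √196 = 14  ⇒  r_B = 14 − 7 = 7

rB=7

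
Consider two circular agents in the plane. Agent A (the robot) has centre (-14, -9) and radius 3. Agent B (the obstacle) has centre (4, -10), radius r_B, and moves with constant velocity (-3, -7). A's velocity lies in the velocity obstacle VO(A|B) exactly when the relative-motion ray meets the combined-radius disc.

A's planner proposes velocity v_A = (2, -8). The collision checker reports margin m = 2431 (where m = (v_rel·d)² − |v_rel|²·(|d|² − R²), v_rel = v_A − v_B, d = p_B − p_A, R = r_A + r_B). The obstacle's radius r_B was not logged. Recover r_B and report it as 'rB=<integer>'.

m = 2431
d = (18, -1);  v_rel = (5, -1),  |v_rel|² = 26
v_rel×d = (5)·(-1) − (-1)·(18) = 13
since m = R²·26 − 13²:  R² = (169 + 2431) / 26 = 100
R = √100 = 10  ⇒  r_B = 10 − 3 = 7

rB=7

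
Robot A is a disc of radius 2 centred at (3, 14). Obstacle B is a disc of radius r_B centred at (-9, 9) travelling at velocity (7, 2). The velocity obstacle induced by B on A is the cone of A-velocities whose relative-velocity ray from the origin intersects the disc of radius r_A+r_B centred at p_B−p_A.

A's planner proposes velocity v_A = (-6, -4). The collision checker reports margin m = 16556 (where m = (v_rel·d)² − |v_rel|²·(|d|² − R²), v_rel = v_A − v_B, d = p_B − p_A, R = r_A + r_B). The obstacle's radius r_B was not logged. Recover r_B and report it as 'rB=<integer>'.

m = 16556
d = (-12, -5);  v_rel = (-13, -6),  |v_rel|² = 205
v_rel×d = (-13)·(-5) − (-6)·(-12) = -7
since m = R²·205 − (-7)²:  R² = (49 + 16556) / 205 = 81
R = √81 = 9  ⇒  r_B = 9 − 2 = 7

rB=7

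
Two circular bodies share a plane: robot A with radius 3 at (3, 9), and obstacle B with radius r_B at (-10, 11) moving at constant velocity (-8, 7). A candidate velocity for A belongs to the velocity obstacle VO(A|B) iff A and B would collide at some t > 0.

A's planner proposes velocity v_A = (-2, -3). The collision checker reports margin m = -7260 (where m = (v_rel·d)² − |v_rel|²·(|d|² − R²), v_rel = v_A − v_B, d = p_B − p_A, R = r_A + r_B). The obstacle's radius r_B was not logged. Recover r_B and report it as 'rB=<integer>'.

m = -7260
d = (-13, 2);  v_rel = (6, -10),  |v_rel|² = 136
v_rel×d = (6)·(2) − (-10)·(-13) = -118
since m = R²·136 − (-118)²:  R² = (13924 + -7260) / 136 = 49
R = √49 = 7  ⇒  r_B = 7 − 3 = 4

rB=4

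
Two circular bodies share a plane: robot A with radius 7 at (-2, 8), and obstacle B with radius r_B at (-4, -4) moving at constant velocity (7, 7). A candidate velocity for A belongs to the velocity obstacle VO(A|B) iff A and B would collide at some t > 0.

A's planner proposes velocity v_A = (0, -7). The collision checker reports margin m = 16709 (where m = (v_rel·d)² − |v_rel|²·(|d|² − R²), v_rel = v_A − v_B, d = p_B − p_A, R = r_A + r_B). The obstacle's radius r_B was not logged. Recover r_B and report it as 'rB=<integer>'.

m = 16709
d = (-2, -12);  v_rel = (-7, -14),  |v_rel|² = 245
v_rel×d = (-7)·(-12) − (-14)·(-2) = 56
since m = R²·245 − 56²:  R² = (3136 + 16709) / 245 = 81
R = √81 = 9  ⇒  r_B = 9 − 7 = 2

rB=2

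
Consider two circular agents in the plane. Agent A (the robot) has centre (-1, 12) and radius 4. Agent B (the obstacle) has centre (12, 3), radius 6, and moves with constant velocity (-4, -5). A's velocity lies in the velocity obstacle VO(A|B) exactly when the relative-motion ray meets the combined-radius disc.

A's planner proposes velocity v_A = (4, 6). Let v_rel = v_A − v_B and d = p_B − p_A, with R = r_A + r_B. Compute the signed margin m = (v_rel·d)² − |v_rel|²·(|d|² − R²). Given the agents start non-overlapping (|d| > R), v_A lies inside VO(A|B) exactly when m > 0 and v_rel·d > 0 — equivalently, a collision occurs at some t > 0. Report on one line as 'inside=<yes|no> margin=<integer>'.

d = (13, -9),  |d|² = 250;  R = 4+6 = 10,  c = 250−10² = 150
v_rel = (8, 11),  |v_rel|² = 185;  v_rel·d = (8)·(13) + (11)·(-9) = 5
185·t² − 10·t + 150 = 0  ⇒  m = 5² − 185·150 = -27725
m = -27725 < 0,  v_rel·d = 5 > 0  ⇒  outside

inside=no margin=-27725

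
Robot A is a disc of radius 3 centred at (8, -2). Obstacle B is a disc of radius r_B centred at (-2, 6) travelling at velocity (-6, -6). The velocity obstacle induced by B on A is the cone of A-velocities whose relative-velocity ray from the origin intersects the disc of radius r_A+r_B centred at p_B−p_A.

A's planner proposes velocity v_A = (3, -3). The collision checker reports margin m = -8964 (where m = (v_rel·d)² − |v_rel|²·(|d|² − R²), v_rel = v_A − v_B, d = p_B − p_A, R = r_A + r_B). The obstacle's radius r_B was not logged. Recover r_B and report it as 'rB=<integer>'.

m = -8964
d = (-10, 8);  v_rel = (9, 3),  |v_rel|² = 90
v_rel×d = (9)·(8) − (3)·(-10) = 102
since m = R²·90 − 102²:  R² = (10404 + -8964) / 90 = 16
R = √16 = 4  ⇒  r_B = 4 − 3 = 1

rB=1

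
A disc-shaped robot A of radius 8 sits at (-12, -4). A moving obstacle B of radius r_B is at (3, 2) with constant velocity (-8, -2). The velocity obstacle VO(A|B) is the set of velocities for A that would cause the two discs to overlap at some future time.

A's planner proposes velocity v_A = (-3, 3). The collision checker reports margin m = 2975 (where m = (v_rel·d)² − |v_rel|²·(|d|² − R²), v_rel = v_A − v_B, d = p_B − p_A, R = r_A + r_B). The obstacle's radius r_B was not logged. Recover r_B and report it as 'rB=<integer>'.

m = 2975
d = (15, 6);  v_rel = (5, 5),  |v_rel|² = 50
v_rel×d = (5)·(6) − (5)·(15) = -45
since m = R²·50 − (-45)²:  R² = (2025 + 2975) / 50 = 100
R = √100 = 10  ⇒  r_B = 10 − 8 = 2

rB=2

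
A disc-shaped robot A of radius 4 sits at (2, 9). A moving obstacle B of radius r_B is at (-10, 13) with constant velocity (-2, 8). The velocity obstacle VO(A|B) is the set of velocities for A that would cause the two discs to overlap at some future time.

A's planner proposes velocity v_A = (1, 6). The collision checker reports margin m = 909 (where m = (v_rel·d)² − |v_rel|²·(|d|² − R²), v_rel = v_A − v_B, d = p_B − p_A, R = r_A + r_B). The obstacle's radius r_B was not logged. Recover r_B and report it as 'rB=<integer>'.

m = 909
d = (-12, 4);  v_rel = (3, -2),  |v_rel|² = 13
v_rel×d = (3)·(4) − (-2)·(-12) = -12
since m = R²·13 − (-12)²:  R² = (144 + 909) / 13 = 81
R = √81 = 9  ⇒  r_B = 9 − 4 = 5

rB=5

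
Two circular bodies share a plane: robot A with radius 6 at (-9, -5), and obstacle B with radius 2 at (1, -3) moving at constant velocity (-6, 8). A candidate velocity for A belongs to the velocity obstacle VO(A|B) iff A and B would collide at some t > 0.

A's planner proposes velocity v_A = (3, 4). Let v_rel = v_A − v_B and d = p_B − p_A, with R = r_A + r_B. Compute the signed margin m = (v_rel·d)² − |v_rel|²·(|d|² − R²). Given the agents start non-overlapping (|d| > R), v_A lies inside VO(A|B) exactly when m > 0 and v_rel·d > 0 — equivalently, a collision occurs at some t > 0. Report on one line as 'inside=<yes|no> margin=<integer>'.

d = (10, 2),  |d|² = 104;  R = 6+2 = 8,  c = 104−8² = 40
v_rel = (9, -4),  |v_rel|² = 97;  v_rel·d = (9)·(10) + (-4)·(2) = 82
97·t² − 164·t + 40 = 0  ⇒  m = 82² − 97·40 = 2844
m = 2844 > 0,  v_rel·d = 82 > 0  ⇒  inside

inside=yes margin=2844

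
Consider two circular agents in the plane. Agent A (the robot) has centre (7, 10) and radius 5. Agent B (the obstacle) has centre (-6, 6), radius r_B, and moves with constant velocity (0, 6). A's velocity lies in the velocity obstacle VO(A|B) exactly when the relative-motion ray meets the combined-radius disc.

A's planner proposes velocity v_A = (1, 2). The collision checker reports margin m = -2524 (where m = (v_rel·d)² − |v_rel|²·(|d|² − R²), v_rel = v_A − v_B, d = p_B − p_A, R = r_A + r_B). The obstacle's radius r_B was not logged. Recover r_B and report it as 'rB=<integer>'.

m = -2524
d = (-13, -4);  v_rel = (1, -4),  |v_rel|² = 17
v_rel×d = (1)·(-4) − (-4)·(-13) = -56
since m = R²·17 − (-56)²:  R² = (3136 + -2524) / 17 = 36
R = √36 = 6  ⇒  r_B = 6 − 5 = 1

rB=1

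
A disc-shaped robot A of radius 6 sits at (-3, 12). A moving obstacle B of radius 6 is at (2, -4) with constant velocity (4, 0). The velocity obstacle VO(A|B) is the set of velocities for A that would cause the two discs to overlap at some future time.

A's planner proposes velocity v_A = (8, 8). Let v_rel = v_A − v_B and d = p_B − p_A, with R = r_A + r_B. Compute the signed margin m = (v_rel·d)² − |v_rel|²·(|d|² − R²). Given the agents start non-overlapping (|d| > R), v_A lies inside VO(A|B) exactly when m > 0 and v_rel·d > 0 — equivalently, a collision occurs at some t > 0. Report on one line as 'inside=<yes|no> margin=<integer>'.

d = (5, -16),  |d|² = 281;  R = 6+6 = 12,  c = 281−12² = 137
v_rel = (4, 8),  |v_rel|² = 80;  v_rel·d = (4)·(5) + (8)·(-16) = -108
80·t² + 216·t + 137 = 0  ⇒  m = (-108)² − 80·137 = 704
m = 704 > 0,  v_rel·d = -108 < 0  ⇒  outside

inside=no margin=704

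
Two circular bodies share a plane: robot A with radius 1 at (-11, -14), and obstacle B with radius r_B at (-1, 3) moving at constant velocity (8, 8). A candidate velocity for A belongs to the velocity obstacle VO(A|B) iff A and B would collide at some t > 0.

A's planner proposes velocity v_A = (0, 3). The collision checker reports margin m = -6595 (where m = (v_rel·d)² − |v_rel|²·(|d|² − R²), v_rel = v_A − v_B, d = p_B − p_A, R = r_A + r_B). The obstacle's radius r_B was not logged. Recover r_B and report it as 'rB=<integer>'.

m = -6595
d = (10, 17);  v_rel = (-8, -5),  |v_rel|² = 89
v_rel×d = (-8)·(17) − (-5)·(10) = -86
since m = R²·89 − (-86)²:  R² = (7396 + -6595) / 89 = 9
R = √9 = 3  ⇒  r_B = 3 − 1 = 2

rB=2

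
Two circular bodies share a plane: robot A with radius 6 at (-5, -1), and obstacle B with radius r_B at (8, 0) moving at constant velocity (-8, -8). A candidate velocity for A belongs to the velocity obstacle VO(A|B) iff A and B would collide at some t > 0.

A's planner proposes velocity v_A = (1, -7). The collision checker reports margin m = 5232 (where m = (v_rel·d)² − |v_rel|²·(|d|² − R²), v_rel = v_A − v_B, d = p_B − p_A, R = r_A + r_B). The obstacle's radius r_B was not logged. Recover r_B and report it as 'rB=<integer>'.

m = 5232
d = (13, 1);  v_rel = (9, 1),  |v_rel|² = 82
v_rel×d = (9)·(1) − (1)·(13) = -4
since m = R²·82 − (-4)²:  R² = (16 + 5232) / 82 = 64
R = √64 = 8  ⇒  r_B = 8 − 6 = 2

rB=2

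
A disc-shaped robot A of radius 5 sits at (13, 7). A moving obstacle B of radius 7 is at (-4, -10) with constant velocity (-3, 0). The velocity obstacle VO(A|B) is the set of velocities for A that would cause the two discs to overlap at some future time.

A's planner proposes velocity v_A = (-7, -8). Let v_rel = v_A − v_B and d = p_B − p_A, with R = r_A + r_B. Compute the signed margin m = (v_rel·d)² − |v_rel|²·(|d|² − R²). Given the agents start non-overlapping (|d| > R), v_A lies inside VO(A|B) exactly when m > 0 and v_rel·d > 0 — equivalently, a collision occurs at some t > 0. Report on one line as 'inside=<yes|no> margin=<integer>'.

d = (-17, -17),  |d|² = 578;  R = 5+7 = 12,  c = 578−12² = 434
v_rel = (-4, -8),  |v_rel|² = 80;  v_rel·d = (-4)·(-17) + (-8)·(-17) = 204
80·t² − 408·t + 434 = 0  ⇒  m = 204² − 80·434 = 6896
m = 6896 > 0,  v_rel·d = 204 > 0  ⇒  inside

inside=yes margin=6896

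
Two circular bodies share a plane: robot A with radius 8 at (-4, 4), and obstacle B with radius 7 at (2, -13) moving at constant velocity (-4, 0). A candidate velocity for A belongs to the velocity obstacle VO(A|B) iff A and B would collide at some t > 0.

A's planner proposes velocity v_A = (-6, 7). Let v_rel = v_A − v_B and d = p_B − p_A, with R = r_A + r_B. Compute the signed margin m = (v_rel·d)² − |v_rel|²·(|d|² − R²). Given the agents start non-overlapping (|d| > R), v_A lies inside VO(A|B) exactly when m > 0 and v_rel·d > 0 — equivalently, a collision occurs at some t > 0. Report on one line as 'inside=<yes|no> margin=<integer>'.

d = (6, -17),  |d|² = 325;  R = 8+7 = 15,  c = 325−15² = 100
v_rel = (-2, 7),  |v_rel|² = 53;  v_rel·d = (-2)·(6) + (7)·(-17) = -131
53·t² + 262·t + 100 = 0  ⇒  m = (-131)² − 53·100 = 11861
m = 11861 > 0,  v_rel·d = -131 < 0  ⇒  outside

inside=no margin=11861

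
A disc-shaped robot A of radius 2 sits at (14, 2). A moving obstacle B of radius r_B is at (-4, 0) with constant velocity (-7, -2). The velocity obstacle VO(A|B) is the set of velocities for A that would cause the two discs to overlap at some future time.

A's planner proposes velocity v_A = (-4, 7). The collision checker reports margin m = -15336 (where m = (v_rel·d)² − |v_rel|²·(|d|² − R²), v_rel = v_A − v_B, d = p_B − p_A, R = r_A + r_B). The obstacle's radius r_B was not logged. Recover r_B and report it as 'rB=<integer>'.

m = -15336
d = (-18, -2);  v_rel = (3, 9),  |v_rel|² = 90
v_rel×d = (3)·(-2) − (9)·(-18) = 156
since m = R²·90 − 156²:  R² = (24336 + -15336) / 90 = 100
R = √100 = 10  ⇒  r_B = 10 − 2 = 8

rB=8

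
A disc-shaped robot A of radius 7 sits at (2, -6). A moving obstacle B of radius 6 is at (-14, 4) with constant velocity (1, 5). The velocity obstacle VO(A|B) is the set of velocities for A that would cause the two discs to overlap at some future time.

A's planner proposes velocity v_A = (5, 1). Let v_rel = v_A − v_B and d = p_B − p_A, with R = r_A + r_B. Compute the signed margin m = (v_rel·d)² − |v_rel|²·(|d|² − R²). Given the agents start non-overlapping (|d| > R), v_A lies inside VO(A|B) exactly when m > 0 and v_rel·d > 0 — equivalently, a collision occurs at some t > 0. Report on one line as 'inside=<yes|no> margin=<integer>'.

d = (-16, 10),  |d|² = 356;  R = 7+6 = 13,  c = 356−13² = 187
v_rel = (4, -4),  |v_rel|² = 32;  v_rel·d = (4)·(-16) + (-4)·(10) = -104
32·t² + 208·t + 187 = 0  ⇒  m = (-104)² − 32·187 = 4832
m = 4832 > 0,  v_rel·d = -104 < 0  ⇒  outside

inside=no margin=4832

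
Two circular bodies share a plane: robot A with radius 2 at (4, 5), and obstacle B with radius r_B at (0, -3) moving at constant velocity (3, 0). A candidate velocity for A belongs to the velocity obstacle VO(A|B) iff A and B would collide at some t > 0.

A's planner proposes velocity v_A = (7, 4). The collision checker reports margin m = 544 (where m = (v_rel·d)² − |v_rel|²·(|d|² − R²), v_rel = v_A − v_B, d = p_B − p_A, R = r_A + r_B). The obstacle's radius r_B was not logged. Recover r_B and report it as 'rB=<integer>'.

m = 544
d = (-4, -8);  v_rel = (4, 4),  |v_rel|² = 32
v_rel×d = (4)·(-8) − (4)·(-4) = -16
since m = R²·32 − (-16)²:  R² = (256 + 544) / 32 = 25
R = √25 = 5  ⇒  r_B = 5 − 2 = 3

rB=3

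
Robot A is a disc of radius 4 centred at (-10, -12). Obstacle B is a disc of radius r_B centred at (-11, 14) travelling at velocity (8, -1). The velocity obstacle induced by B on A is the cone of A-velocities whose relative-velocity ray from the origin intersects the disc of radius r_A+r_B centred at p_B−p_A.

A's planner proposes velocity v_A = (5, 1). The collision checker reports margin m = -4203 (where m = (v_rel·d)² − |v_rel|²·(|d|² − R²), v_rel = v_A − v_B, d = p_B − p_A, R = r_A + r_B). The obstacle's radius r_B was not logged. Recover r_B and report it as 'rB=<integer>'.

m = -4203
d = (-1, 26);  v_rel = (-3, 2),  |v_rel|² = 13
v_rel×d = (-3)·(26) − (2)·(-1) = -76
since m = R²·13 − (-76)²:  R² = (5776 + -4203) / 13 = 121
R = √121 = 11  ⇒  r_B = 11 − 4 = 7

rB=7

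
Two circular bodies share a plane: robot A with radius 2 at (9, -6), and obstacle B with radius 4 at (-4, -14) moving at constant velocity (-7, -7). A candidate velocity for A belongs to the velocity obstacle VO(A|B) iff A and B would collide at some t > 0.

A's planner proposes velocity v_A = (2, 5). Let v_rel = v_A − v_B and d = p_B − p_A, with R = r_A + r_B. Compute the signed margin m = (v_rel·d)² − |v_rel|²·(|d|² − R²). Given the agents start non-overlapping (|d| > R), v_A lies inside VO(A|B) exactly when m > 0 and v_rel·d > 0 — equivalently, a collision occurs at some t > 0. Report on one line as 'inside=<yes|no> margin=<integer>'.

d = (-13, -8),  |d|² = 233;  R = 2+4 = 6,  c = 233−6² = 197
v_rel = (9, 12),  |v_rel|² = 225;  v_rel·d = (9)·(-13) + (12)·(-8) = -213
225·t² + 426·t + 197 = 0  ⇒  m = (-213)² − 225·197 = 1044
m = 1044 > 0,  v_rel·d = -213 < 0  ⇒  outside

inside=no margin=1044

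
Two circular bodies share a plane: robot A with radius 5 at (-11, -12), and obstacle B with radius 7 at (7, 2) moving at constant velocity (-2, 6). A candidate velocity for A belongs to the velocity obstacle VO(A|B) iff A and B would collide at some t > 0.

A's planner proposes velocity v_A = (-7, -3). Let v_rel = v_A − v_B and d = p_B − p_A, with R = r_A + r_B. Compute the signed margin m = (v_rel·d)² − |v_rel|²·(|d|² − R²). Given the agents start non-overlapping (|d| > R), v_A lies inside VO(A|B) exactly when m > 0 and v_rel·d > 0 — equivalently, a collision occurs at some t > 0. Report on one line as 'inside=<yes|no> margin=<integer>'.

d = (18, 14),  |d|² = 520;  R = 5+7 = 12,  c = 520−12² = 376
v_rel = (-5, -9),  |v_rel|² = 106;  v_rel·d = (-5)·(18) + (-9)·(14) = -216
106·t² + 432·t + 376 = 0  ⇒  m = (-216)² − 106·376 = 6800
m = 6800 > 0,  v_rel·d = -216 < 0  ⇒  outside

inside=no margin=6800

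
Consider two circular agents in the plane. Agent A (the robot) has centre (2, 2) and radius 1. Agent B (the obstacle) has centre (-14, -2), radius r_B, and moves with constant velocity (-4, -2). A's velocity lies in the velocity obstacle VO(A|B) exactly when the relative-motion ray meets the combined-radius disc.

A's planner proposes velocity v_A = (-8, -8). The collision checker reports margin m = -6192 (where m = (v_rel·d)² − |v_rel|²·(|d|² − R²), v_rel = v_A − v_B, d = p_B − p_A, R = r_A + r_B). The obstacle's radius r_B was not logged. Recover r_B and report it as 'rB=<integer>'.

m = -6192
d = (-16, -4);  v_rel = (-4, -6),  |v_rel|² = 52
v_rel×d = (-4)·(-4) − (-6)·(-16) = -80
since m = R²·52 − (-80)²:  R² = (6400 + -6192) / 52 = 4
R = √4 = 2  ⇒  r_B = 2 − 1 = 1

rB=1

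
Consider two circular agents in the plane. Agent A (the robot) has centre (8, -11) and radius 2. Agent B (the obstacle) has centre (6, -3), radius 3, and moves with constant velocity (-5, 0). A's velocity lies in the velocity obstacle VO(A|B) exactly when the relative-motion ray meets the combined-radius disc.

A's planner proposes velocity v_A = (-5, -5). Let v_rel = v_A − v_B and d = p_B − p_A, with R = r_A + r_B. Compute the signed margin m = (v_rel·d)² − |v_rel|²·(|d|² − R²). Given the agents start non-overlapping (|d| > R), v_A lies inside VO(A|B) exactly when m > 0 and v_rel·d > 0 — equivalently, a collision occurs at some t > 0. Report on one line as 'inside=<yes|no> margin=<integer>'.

d = (-2, 8),  |d|² = 68;  R = 2+3 = 5,  c = 68−5² = 43
v_rel = (0, -5),  |v_rel|² = 25;  v_rel·d = (0)·(-2) + (-5)·(8) = -40
25·t² + 80·t + 43 = 0  ⇒  m = (-40)² − 25·43 = 525
m = 525 > 0,  v_rel·d = -40 < 0  ⇒  outside

inside=no margin=525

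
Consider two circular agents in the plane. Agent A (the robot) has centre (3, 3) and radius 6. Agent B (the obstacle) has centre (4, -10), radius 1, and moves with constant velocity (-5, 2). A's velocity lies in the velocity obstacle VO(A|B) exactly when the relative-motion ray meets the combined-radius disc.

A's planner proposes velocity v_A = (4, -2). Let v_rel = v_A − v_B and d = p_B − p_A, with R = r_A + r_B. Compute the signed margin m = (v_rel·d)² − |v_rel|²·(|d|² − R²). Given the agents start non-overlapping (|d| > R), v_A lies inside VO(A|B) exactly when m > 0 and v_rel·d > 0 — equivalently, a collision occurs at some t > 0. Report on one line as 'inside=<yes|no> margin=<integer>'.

d = (1, -13),  |d|² = 170;  R = 6+1 = 7,  c = 170−7² = 121
v_rel = (9, -4),  |v_rel|² = 97;  v_rel·d = (9)·(1) + (-4)·(-13) = 61
97·t² − 122·t + 121 = 0  ⇒  m = 61² − 97·121 = -8016
m = -8016 < 0,  v_rel·d = 61 > 0  ⇒  outside

inside=no margin=-8016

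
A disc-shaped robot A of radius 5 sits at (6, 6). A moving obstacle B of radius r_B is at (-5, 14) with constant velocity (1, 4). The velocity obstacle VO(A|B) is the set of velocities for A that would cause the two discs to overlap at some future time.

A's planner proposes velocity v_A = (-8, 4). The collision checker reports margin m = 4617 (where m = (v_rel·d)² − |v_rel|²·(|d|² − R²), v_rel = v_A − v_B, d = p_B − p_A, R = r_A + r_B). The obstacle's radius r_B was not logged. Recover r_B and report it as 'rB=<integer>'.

m = 4617
d = (-11, 8);  v_rel = (-9, 0),  |v_rel|² = 81
v_rel×d = (-9)·(8) − (0)·(-11) = -72
since m = R²·81 − (-72)²:  R² = (5184 + 4617) / 81 = 121
R = √121 = 11  ⇒  r_B = 11 − 5 = 6

rB=6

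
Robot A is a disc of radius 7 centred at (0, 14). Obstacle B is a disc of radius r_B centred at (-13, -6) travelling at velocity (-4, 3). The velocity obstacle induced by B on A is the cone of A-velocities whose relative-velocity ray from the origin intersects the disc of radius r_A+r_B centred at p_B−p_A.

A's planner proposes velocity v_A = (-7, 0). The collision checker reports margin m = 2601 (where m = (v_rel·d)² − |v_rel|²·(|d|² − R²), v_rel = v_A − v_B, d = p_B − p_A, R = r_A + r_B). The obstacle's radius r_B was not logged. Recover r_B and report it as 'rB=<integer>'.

m = 2601
d = (-13, -20);  v_rel = (-3, -3),  |v_rel|² = 18
v_rel×d = (-3)·(-20) − (-3)·(-13) = 21
since m = R²·18 − 21²:  R² = (441 + 2601) / 18 = 169
R = √169 = 13  ⇒  r_B = 13 − 7 = 6

rB=6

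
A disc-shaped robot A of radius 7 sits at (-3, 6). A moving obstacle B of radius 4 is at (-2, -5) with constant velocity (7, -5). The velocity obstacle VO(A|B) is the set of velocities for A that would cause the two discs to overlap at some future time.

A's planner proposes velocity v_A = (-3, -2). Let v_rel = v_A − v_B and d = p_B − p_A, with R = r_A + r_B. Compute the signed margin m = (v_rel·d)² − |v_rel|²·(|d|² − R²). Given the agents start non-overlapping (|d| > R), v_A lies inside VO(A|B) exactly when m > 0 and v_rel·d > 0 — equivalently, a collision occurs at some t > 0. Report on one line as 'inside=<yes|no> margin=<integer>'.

d = (1, -11),  |d|² = 122;  R = 7+4 = 11,  c = 122−11² = 1
v_rel = (-10, 3),  |v_rel|² = 109;  v_rel·d = (-10)·(1) + (3)·(-11) = -43
109·t² + 86·t + 1 = 0  ⇒  m = (-43)² − 109·1 = 1740
m = 1740 > 0,  v_rel·d = -43 < 0  ⇒  outside

inside=no margin=1740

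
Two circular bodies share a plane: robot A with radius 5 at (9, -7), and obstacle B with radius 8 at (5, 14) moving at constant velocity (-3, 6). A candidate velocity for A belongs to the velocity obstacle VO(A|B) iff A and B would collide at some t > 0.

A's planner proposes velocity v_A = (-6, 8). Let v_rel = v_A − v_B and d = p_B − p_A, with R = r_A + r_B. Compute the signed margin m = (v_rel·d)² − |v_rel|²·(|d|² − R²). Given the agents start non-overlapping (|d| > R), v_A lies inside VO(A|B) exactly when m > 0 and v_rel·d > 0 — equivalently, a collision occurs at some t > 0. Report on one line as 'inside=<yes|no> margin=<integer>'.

d = (-4, 21),  |d|² = 457;  R = 5+8 = 13,  c = 457−13² = 288
v_rel = (-3, 2),  |v_rel|² = 13;  v_rel·d = (-3)·(-4) + (2)·(21) = 54
13·t² − 108·t + 288 = 0  ⇒  m = 54² − 13·288 = -828
m = -828 < 0,  v_rel·d = 54 > 0  ⇒  outside

inside=no margin=-828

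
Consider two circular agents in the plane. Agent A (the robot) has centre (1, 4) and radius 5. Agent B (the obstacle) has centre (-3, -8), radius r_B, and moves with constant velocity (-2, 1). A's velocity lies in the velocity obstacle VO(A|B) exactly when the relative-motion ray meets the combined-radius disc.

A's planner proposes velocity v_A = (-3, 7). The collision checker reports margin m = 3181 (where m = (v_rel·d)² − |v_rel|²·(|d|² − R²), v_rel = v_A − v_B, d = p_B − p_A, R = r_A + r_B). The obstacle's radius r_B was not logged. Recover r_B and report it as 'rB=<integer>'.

m = 3181
d = (-4, -12);  v_rel = (-1, 6),  |v_rel|² = 37
v_rel×d = (-1)·(-12) − (6)·(-4) = 36
since m = R²·37 − 36²:  R² = (1296 + 3181) / 37 = 121
R = √121 = 11  ⇒  r_B = 11 − 5 = 6

rB=6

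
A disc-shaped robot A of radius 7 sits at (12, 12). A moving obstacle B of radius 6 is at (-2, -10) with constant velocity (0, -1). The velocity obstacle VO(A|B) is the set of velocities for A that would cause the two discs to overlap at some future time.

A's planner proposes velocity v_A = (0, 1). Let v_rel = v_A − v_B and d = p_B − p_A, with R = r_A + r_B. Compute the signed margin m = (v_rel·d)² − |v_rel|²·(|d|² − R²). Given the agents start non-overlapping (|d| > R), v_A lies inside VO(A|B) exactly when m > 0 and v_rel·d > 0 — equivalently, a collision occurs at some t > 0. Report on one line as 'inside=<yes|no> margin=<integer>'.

d = (-14, -22),  |d|² = 680;  R = 7+6 = 13,  c = 680−13² = 511
v_rel = (0, 2),  |v_rel|² = 4;  v_rel·d = (0)·(-14) + (2)·(-22) = -44
4·t² + 88·t + 511 = 0  ⇒  m = (-44)² − 4·511 = -108
m = -108 < 0,  v_rel·d = -44 < 0  ⇒  outside

inside=no margin=-108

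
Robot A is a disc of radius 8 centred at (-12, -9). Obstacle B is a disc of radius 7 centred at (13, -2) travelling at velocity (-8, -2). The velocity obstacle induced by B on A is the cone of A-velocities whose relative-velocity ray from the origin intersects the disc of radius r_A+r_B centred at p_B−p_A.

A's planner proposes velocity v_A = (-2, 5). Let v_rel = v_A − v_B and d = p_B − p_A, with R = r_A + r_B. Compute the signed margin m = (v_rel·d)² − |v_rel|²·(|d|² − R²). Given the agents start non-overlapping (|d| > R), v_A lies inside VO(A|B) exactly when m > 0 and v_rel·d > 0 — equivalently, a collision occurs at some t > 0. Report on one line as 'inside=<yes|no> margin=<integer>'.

d = (25, 7),  |d|² = 674;  R = 8+7 = 15,  c = 674−15² = 449
v_rel = (6, 7),  |v_rel|² = 85;  v_rel·d = (6)·(25) + (7)·(7) = 199
85·t² − 398·t + 449 = 0  ⇒  m = 199² − 85·449 = 1436
m = 1436 > 0,  v_rel·d = 199 > 0  ⇒  inside

inside=yes margin=1436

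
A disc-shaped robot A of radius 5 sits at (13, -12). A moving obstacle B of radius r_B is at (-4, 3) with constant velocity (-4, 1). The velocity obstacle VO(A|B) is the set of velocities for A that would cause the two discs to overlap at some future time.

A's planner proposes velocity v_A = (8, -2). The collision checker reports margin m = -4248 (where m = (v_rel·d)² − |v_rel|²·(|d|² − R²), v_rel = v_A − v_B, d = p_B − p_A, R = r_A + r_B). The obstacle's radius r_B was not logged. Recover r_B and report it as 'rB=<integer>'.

m = -4248
d = (-17, 15);  v_rel = (12, -3),  |v_rel|² = 153
v_rel×d = (12)·(15) − (-3)·(-17) = 129
since m = R²·153 − 129²:  R² = (16641 + -4248) / 153 = 81
R = √81 = 9  ⇒  r_B = 9 − 5 = 4

rB=4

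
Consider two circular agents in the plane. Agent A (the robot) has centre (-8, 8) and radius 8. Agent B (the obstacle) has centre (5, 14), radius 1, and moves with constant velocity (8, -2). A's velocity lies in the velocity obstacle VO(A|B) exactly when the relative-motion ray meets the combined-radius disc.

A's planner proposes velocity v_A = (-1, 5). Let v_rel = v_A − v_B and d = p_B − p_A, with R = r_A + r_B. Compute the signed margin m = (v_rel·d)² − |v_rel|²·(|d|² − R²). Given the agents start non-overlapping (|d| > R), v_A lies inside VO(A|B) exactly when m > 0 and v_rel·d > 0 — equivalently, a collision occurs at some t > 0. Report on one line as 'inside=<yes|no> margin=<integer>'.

d = (13, 6),  |d|² = 205;  R = 8+1 = 9,  c = 205−9² = 124
v_rel = (-9, 7),  |v_rel|² = 130;  v_rel·d = (-9)·(13) + (7)·(6) = -75
130·t² + 150·t + 124 = 0  ⇒  m = (-75)² − 130·124 = -10495
m = -10495 < 0,  v_rel·d = -75 < 0  ⇒  outside

inside=no margin=-10495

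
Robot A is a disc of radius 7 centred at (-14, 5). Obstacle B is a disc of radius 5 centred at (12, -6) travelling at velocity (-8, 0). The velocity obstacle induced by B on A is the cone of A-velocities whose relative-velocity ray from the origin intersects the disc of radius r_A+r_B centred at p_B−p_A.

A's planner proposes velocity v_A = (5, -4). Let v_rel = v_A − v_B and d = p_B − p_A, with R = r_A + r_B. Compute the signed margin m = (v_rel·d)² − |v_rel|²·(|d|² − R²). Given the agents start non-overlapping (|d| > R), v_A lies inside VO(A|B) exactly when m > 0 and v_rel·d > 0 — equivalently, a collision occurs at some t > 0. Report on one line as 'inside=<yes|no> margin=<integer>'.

d = (26, -11),  |d|² = 797;  R = 7+5 = 12,  c = 797−12² = 653
v_rel = (13, -4),  |v_rel|² = 185;  v_rel·d = (13)·(26) + (-4)·(-11) = 382
185·t² − 764·t + 653 = 0  ⇒  m = 382² − 185·653 = 25119
m = 25119 > 0,  v_rel·d = 382 > 0  ⇒  inside

inside=yes margin=25119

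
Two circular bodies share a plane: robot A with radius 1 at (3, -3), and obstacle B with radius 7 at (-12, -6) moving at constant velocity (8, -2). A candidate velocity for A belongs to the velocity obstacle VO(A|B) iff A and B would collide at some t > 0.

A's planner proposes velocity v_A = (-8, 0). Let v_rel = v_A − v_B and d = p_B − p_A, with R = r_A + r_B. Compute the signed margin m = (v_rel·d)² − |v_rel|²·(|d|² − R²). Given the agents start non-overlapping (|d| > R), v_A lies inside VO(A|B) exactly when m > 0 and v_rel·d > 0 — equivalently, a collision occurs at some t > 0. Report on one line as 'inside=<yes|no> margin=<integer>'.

d = (-15, -3),  |d|² = 234;  R = 1+7 = 8,  c = 234−8² = 170
v_rel = (-16, 2),  |v_rel|² = 260;  v_rel·d = (-16)·(-15) + (2)·(-3) = 234
260·t² − 468·t + 170 = 0  ⇒  m = 234² − 260·170 = 10556
m = 10556 > 0,  v_rel·d = 234 > 0  ⇒  inside

inside=yes margin=10556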